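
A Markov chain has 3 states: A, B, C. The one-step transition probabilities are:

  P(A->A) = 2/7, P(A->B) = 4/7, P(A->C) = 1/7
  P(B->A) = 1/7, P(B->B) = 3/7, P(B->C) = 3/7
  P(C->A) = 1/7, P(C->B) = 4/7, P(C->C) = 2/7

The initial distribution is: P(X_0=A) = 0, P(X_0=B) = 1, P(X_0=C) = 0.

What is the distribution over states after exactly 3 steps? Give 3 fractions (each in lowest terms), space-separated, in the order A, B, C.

Propagating the distribution step by step (d_{t+1} = d_t * P):
d_0 = (A=0, B=1, C=0)
  d_1[A] = 0*2/7 + 1*1/7 + 0*1/7 = 1/7
  d_1[B] = 0*4/7 + 1*3/7 + 0*4/7 = 3/7
  d_1[C] = 0*1/7 + 1*3/7 + 0*2/7 = 3/7
d_1 = (A=1/7, B=3/7, C=3/7)
  d_2[A] = 1/7*2/7 + 3/7*1/7 + 3/7*1/7 = 8/49
  d_2[B] = 1/7*4/7 + 3/7*3/7 + 3/7*4/7 = 25/49
  d_2[C] = 1/7*1/7 + 3/7*3/7 + 3/7*2/7 = 16/49
d_2 = (A=8/49, B=25/49, C=16/49)
  d_3[A] = 8/49*2/7 + 25/49*1/7 + 16/49*1/7 = 57/343
  d_3[B] = 8/49*4/7 + 25/49*3/7 + 16/49*4/7 = 171/343
  d_3[C] = 8/49*1/7 + 25/49*3/7 + 16/49*2/7 = 115/343
d_3 = (A=57/343, B=171/343, C=115/343)

Answer: 57/343 171/343 115/343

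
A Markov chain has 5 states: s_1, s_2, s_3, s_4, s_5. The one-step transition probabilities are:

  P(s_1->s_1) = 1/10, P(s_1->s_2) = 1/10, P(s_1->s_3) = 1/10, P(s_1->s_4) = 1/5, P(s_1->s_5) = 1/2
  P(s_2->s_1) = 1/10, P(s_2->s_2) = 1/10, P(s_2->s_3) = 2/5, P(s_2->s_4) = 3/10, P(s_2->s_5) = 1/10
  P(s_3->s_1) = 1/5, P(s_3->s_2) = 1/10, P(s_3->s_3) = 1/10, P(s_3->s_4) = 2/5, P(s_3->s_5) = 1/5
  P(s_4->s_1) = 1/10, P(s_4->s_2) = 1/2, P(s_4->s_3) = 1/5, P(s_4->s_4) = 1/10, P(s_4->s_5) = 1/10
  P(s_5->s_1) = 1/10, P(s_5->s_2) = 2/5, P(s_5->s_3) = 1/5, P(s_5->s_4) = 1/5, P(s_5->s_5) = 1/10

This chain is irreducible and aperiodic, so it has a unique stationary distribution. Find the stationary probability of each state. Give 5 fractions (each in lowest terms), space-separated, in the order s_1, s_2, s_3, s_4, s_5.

Answer: 125/1028 511/2056 111/514 501/2056 175/1028

Derivation:
The stationary distribution satisfies pi = pi * P, i.e.:
  pi_s_1 = 1/10*pi_s_1 + 1/10*pi_s_2 + 1/5*pi_s_3 + 1/10*pi_s_4 + 1/10*pi_s_5
  pi_s_2 = 1/10*pi_s_1 + 1/10*pi_s_2 + 1/10*pi_s_3 + 1/2*pi_s_4 + 2/5*pi_s_5
  pi_s_3 = 1/10*pi_s_1 + 2/5*pi_s_2 + 1/10*pi_s_3 + 1/5*pi_s_4 + 1/5*pi_s_5
  pi_s_4 = 1/5*pi_s_1 + 3/10*pi_s_2 + 2/5*pi_s_3 + 1/10*pi_s_4 + 1/5*pi_s_5
  pi_s_5 = 1/2*pi_s_1 + 1/10*pi_s_2 + 1/5*pi_s_3 + 1/10*pi_s_4 + 1/10*pi_s_5
with normalization: pi_s_1 + pi_s_2 + pi_s_3 + pi_s_4 + pi_s_5 = 1.

Using the first 4 balance equations plus normalization, the linear system A*pi = b is:
  [-9/10, 1/10, 1/5, 1/10, 1/10] . pi = 0
  [1/10, -9/10, 1/10, 1/2, 2/5] . pi = 0
  [1/10, 2/5, -9/10, 1/5, 1/5] . pi = 0
  [1/5, 3/10, 2/5, -9/10, 1/5] . pi = 0
  [1, 1, 1, 1, 1] . pi = 1

Solving yields:
  pi_s_1 = 125/1028
  pi_s_2 = 511/2056
  pi_s_3 = 111/514
  pi_s_4 = 501/2056
  pi_s_5 = 175/1028

Verification (pi * P):
  125/1028*1/10 + 511/2056*1/10 + 111/514*1/5 + 501/2056*1/10 + 175/1028*1/10 = 125/1028 = pi_s_1  (ok)
  125/1028*1/10 + 511/2056*1/10 + 111/514*1/10 + 501/2056*1/2 + 175/1028*2/5 = 511/2056 = pi_s_2  (ok)
  125/1028*1/10 + 511/2056*2/5 + 111/514*1/10 + 501/2056*1/5 + 175/1028*1/5 = 111/514 = pi_s_3  (ok)
  125/1028*1/5 + 511/2056*3/10 + 111/514*2/5 + 501/2056*1/10 + 175/1028*1/5 = 501/2056 = pi_s_4  (ok)
  125/1028*1/2 + 511/2056*1/10 + 111/514*1/5 + 501/2056*1/10 + 175/1028*1/10 = 175/1028 = pi_s_5  (ok)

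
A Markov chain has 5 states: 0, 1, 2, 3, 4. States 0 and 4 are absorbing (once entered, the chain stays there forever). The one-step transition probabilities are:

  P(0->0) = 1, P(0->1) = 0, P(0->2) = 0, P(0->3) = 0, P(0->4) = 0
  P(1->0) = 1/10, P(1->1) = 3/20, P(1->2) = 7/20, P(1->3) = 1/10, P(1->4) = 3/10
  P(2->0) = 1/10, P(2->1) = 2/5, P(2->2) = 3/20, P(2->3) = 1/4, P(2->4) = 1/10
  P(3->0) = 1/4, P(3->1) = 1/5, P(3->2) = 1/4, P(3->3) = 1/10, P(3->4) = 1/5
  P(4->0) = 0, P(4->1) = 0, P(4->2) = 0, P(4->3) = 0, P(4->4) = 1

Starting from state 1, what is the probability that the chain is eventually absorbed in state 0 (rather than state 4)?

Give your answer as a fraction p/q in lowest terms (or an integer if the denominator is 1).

Answer: 1179/3413

Derivation:
Let a_i = P(absorbed in 0 | start in state i).
Boundary conditions: a_0 = 1, a_4 = 0.
For each transient state i, a_i = sum_j P(i->j) * a_j:
  a_1 = 1/10*a_0 + 3/20*a_1 + 7/20*a_2 + 1/10*a_3 + 3/10*a_4
  a_2 = 1/10*a_0 + 2/5*a_1 + 3/20*a_2 + 1/4*a_3 + 1/10*a_4
  a_3 = 1/4*a_0 + 1/5*a_1 + 1/4*a_2 + 1/10*a_3 + 1/5*a_4

Substituting a_0 = 1 and a_4 = 0, rearrange to (I - Q) a = r where r[i] = P(i -> 0):
  [17/20, -7/20, -1/10] . (a_1, a_2, a_3) = 1/10
  [-2/5, 17/20, -1/4] . (a_1, a_2, a_3) = 1/10
  [-1/5, -1/4, 9/10] . (a_1, a_2, a_3) = 1/4

Solving yields:
  a_1 = 1179/3413
  a_2 = 1429/3413
  a_3 = 1607/3413

Starting state is 1, so the absorption probability is a_1 = 1179/3413.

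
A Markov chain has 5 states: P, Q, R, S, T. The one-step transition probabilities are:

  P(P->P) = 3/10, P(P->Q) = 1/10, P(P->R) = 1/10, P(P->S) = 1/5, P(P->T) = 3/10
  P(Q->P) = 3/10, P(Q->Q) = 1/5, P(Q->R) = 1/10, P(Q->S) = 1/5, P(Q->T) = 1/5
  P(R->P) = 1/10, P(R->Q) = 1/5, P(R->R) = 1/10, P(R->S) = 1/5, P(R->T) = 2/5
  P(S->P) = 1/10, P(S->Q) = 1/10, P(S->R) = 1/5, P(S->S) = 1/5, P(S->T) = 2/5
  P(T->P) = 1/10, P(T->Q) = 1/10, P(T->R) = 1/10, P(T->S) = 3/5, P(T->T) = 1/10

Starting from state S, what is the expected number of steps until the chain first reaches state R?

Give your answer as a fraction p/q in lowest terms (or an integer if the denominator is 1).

Let h_i = expected steps to first reach R from state i.
Boundary: h_R = 0.
First-step equations for the other states:
  h_P = 1 + 3/10*h_P + 1/10*h_Q + 1/10*h_R + 1/5*h_S + 3/10*h_T
  h_Q = 1 + 3/10*h_P + 1/5*h_Q + 1/10*h_R + 1/5*h_S + 1/5*h_T
  h_S = 1 + 1/10*h_P + 1/10*h_Q + 1/5*h_R + 1/5*h_S + 2/5*h_T
  h_T = 1 + 1/10*h_P + 1/10*h_Q + 1/10*h_R + 3/5*h_S + 1/10*h_T

Substituting h_R = 0 and rearranging gives the linear system (I - Q) h = 1:
  [7/10, -1/10, -1/5, -3/10] . (h_P, h_Q, h_S, h_T) = 1
  [-3/10, 4/5, -1/5, -1/5] . (h_P, h_Q, h_S, h_T) = 1
  [-1/10, -1/10, 4/5, -2/5] . (h_P, h_Q, h_S, h_T) = 1
  [-1/10, -1/10, -3/5, 9/10] . (h_P, h_Q, h_S, h_T) = 1

Solving yields:
  h_P = 2610/341
  h_Q = 2620/341
  h_S = 2340/341
  h_T = 2520/341

Starting state is S, so the expected hitting time is h_S = 2340/341.

Answer: 2340/341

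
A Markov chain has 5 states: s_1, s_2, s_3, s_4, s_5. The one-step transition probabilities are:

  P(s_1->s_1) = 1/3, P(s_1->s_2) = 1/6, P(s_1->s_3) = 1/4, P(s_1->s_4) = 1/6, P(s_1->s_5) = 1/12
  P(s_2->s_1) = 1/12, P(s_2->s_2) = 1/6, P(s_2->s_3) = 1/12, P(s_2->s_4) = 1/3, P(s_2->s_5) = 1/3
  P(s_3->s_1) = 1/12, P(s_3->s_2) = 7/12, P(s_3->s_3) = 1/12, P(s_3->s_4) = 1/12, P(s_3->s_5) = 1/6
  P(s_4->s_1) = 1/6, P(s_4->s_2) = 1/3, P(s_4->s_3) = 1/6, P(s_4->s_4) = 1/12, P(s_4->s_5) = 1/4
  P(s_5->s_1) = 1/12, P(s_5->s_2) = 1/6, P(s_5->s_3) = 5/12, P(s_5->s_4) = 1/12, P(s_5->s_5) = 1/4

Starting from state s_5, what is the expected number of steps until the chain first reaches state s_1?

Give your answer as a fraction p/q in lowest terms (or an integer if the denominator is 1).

Answer: 7479/719

Derivation:
Let h_i = expected steps to first reach s_1 from state i.
Boundary: h_s_1 = 0.
First-step equations for the other states:
  h_s_2 = 1 + 1/12*h_s_1 + 1/6*h_s_2 + 1/12*h_s_3 + 1/3*h_s_4 + 1/3*h_s_5
  h_s_3 = 1 + 1/12*h_s_1 + 7/12*h_s_2 + 1/12*h_s_3 + 1/12*h_s_4 + 1/6*h_s_5
  h_s_4 = 1 + 1/6*h_s_1 + 1/3*h_s_2 + 1/6*h_s_3 + 1/12*h_s_4 + 1/4*h_s_5
  h_s_5 = 1 + 1/12*h_s_1 + 1/6*h_s_2 + 5/12*h_s_3 + 1/12*h_s_4 + 1/4*h_s_5

Substituting h_s_1 = 0 and rearranging gives the linear system (I - Q) h = 1:
  [5/6, -1/12, -1/3, -1/3] . (h_s_2, h_s_3, h_s_4, h_s_5) = 1
  [-7/12, 11/12, -1/12, -1/6] . (h_s_2, h_s_3, h_s_4, h_s_5) = 1
  [-1/3, -1/6, 11/12, -1/4] . (h_s_2, h_s_3, h_s_4, h_s_5) = 1
  [-1/6, -5/12, -1/12, 3/4] . (h_s_2, h_s_3, h_s_4, h_s_5) = 1

Solving yields:
  h_s_2 = 7335/719
  h_s_3 = 7434/719
  h_s_4 = 6843/719
  h_s_5 = 7479/719

Starting state is s_5, so the expected hitting time is h_s_5 = 7479/719.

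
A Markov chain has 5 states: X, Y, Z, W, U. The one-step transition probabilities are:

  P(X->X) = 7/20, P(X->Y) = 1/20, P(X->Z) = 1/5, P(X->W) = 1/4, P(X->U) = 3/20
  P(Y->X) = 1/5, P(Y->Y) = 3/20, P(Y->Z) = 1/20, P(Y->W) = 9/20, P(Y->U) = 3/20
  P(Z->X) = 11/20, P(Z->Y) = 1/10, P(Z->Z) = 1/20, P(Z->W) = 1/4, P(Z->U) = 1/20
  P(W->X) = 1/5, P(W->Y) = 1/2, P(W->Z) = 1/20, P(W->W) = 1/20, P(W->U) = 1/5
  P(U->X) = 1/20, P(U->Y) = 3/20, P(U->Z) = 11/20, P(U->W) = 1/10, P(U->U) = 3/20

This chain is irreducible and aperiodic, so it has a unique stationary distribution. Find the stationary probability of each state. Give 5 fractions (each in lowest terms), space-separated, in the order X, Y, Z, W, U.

The stationary distribution satisfies pi = pi * P, i.e.:
  pi_X = 7/20*pi_X + 1/5*pi_Y + 11/20*pi_Z + 1/5*pi_W + 1/20*pi_U
  pi_Y = 1/20*pi_X + 3/20*pi_Y + 1/10*pi_Z + 1/2*pi_W + 3/20*pi_U
  pi_Z = 1/5*pi_X + 1/20*pi_Y + 1/20*pi_Z + 1/20*pi_W + 11/20*pi_U
  pi_W = 1/4*pi_X + 9/20*pi_Y + 1/4*pi_Z + 1/20*pi_W + 1/10*pi_U
  pi_U = 3/20*pi_X + 3/20*pi_Y + 1/20*pi_Z + 1/5*pi_W + 3/20*pi_U
with normalization: pi_X + pi_Y + pi_Z + pi_W + pi_U = 1.

Using the first 4 balance equations plus normalization, the linear system A*pi = b is:
  [-13/20, 1/5, 11/20, 1/5, 1/20] . pi = 0
  [1/20, -17/20, 1/10, 1/2, 3/20] . pi = 0
  [1/5, 1/20, -19/20, 1/20, 11/20] . pi = 0
  [1/4, 9/20, 1/4, -19/20, 1/10] . pi = 0
  [1, 1, 1, 1, 1] . pi = 1

Solving yields:
  pi_X = 52839/190573
  pi_Y = 36562/190573
  pi_Z = 31244/190573
  pi_W = 42349/190573
  pi_U = 27579/190573

Verification (pi * P):
  52839/190573*7/20 + 36562/190573*1/5 + 31244/190573*11/20 + 42349/190573*1/5 + 27579/190573*1/20 = 52839/190573 = pi_X  (ok)
  52839/190573*1/20 + 36562/190573*3/20 + 31244/190573*1/10 + 42349/190573*1/2 + 27579/190573*3/20 = 36562/190573 = pi_Y  (ok)
  52839/190573*1/5 + 36562/190573*1/20 + 31244/190573*1/20 + 42349/190573*1/20 + 27579/190573*11/20 = 31244/190573 = pi_Z  (ok)
  52839/190573*1/4 + 36562/190573*9/20 + 31244/190573*1/4 + 42349/190573*1/20 + 27579/190573*1/10 = 42349/190573 = pi_W  (ok)
  52839/190573*3/20 + 36562/190573*3/20 + 31244/190573*1/20 + 42349/190573*1/5 + 27579/190573*3/20 = 27579/190573 = pi_U  (ok)

Answer: 52839/190573 36562/190573 31244/190573 42349/190573 27579/190573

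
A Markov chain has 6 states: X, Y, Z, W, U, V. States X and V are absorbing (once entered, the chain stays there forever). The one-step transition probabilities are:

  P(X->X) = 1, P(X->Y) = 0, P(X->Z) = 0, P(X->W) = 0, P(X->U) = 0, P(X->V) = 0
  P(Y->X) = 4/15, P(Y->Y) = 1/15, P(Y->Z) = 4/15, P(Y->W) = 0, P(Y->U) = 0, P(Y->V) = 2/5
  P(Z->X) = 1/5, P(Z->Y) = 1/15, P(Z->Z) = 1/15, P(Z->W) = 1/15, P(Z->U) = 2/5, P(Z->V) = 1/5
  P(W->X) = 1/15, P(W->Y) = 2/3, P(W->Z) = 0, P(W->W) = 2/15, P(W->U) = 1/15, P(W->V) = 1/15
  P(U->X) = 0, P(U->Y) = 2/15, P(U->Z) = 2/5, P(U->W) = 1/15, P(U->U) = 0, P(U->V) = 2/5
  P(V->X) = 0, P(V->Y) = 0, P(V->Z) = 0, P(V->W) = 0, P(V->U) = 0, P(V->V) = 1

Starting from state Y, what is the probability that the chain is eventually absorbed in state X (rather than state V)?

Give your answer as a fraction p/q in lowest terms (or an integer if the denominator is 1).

Let a_i = P(absorbed in X | start in state i).
Boundary conditions: a_X = 1, a_V = 0.
For each transient state i, a_i = sum_j P(i->j) * a_j:
  a_Y = 4/15*a_X + 1/15*a_Y + 4/15*a_Z + 0*a_W + 0*a_U + 2/5*a_V
  a_Z = 1/5*a_X + 1/15*a_Y + 1/15*a_Z + 1/15*a_W + 2/5*a_U + 1/5*a_V
  a_W = 1/15*a_X + 2/3*a_Y + 0*a_Z + 2/15*a_W + 1/15*a_U + 1/15*a_V
  a_U = 0*a_X + 2/15*a_Y + 2/5*a_Z + 1/15*a_W + 0*a_U + 2/5*a_V

Substituting a_X = 1 and a_V = 0, rearrange to (I - Q) a = r where r[i] = P(i -> X):
  [14/15, -4/15, 0, 0] . (a_Y, a_Z, a_W, a_U) = 4/15
  [-1/15, 14/15, -1/15, -2/5] . (a_Y, a_Z, a_W, a_U) = 1/5
  [-2/3, 0, 13/15, -1/15] . (a_Y, a_Z, a_W, a_U) = 1/15
  [-2/15, -2/5, -1/15, 1] . (a_Y, a_Z, a_W, a_U) = 0

Solving yields:
  a_Y = 569/1457
  a_Z = 1069/2914
  a_W = 575/1457
  a_U = 328/1457

Starting state is Y, so the absorption probability is a_Y = 569/1457.

Answer: 569/1457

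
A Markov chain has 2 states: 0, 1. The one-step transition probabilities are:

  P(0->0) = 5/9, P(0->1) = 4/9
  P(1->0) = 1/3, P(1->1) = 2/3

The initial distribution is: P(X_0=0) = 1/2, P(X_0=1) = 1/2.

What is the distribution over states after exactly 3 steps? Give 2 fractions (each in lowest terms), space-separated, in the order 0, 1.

Answer: 313/729 416/729

Derivation:
Propagating the distribution step by step (d_{t+1} = d_t * P):
d_0 = (0=1/2, 1=1/2)
  d_1[0] = 1/2*5/9 + 1/2*1/3 = 4/9
  d_1[1] = 1/2*4/9 + 1/2*2/3 = 5/9
d_1 = (0=4/9, 1=5/9)
  d_2[0] = 4/9*5/9 + 5/9*1/3 = 35/81
  d_2[1] = 4/9*4/9 + 5/9*2/3 = 46/81
d_2 = (0=35/81, 1=46/81)
  d_3[0] = 35/81*5/9 + 46/81*1/3 = 313/729
  d_3[1] = 35/81*4/9 + 46/81*2/3 = 416/729
d_3 = (0=313/729, 1=416/729)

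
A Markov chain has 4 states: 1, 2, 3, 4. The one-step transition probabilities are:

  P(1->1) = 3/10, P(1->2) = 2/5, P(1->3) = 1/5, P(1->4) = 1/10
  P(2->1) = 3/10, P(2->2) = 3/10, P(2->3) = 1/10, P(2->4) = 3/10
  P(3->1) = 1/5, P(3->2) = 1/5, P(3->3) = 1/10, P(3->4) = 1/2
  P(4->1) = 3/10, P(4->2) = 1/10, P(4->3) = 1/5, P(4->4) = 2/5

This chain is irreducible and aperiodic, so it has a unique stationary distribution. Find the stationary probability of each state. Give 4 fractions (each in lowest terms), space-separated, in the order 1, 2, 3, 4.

Answer: 252/887 223/887 141/887 271/887

Derivation:
The stationary distribution satisfies pi = pi * P, i.e.:
  pi_1 = 3/10*pi_1 + 3/10*pi_2 + 1/5*pi_3 + 3/10*pi_4
  pi_2 = 2/5*pi_1 + 3/10*pi_2 + 1/5*pi_3 + 1/10*pi_4
  pi_3 = 1/5*pi_1 + 1/10*pi_2 + 1/10*pi_3 + 1/5*pi_4
  pi_4 = 1/10*pi_1 + 3/10*pi_2 + 1/2*pi_3 + 2/5*pi_4
with normalization: pi_1 + pi_2 + pi_3 + pi_4 = 1.

Using the first 3 balance equations plus normalization, the linear system A*pi = b is:
  [-7/10, 3/10, 1/5, 3/10] . pi = 0
  [2/5, -7/10, 1/5, 1/10] . pi = 0
  [1/5, 1/10, -9/10, 1/5] . pi = 0
  [1, 1, 1, 1] . pi = 1

Solving yields:
  pi_1 = 252/887
  pi_2 = 223/887
  pi_3 = 141/887
  pi_4 = 271/887

Verification (pi * P):
  252/887*3/10 + 223/887*3/10 + 141/887*1/5 + 271/887*3/10 = 252/887 = pi_1  (ok)
  252/887*2/5 + 223/887*3/10 + 141/887*1/5 + 271/887*1/10 = 223/887 = pi_2  (ok)
  252/887*1/5 + 223/887*1/10 + 141/887*1/10 + 271/887*1/5 = 141/887 = pi_3  (ok)
  252/887*1/10 + 223/887*3/10 + 141/887*1/2 + 271/887*2/5 = 271/887 = pi_4  (ok)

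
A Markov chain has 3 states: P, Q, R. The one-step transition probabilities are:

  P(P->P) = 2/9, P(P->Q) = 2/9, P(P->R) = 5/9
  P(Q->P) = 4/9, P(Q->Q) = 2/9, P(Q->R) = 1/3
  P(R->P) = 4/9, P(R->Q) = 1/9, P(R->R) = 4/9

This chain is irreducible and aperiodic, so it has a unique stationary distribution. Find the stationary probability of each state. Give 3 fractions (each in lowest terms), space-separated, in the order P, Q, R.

Answer: 4/11 15/88 41/88

Derivation:
The stationary distribution satisfies pi = pi * P, i.e.:
  pi_P = 2/9*pi_P + 4/9*pi_Q + 4/9*pi_R
  pi_Q = 2/9*pi_P + 2/9*pi_Q + 1/9*pi_R
  pi_R = 5/9*pi_P + 1/3*pi_Q + 4/9*pi_R
with normalization: pi_P + pi_Q + pi_R = 1.

Using the first 2 balance equations plus normalization, the linear system A*pi = b is:
  [-7/9, 4/9, 4/9] . pi = 0
  [2/9, -7/9, 1/9] . pi = 0
  [1, 1, 1] . pi = 1

Solving yields:
  pi_P = 4/11
  pi_Q = 15/88
  pi_R = 41/88

Verification (pi * P):
  4/11*2/9 + 15/88*4/9 + 41/88*4/9 = 4/11 = pi_P  (ok)
  4/11*2/9 + 15/88*2/9 + 41/88*1/9 = 15/88 = pi_Q  (ok)
  4/11*5/9 + 15/88*1/3 + 41/88*4/9 = 41/88 = pi_R  (ok)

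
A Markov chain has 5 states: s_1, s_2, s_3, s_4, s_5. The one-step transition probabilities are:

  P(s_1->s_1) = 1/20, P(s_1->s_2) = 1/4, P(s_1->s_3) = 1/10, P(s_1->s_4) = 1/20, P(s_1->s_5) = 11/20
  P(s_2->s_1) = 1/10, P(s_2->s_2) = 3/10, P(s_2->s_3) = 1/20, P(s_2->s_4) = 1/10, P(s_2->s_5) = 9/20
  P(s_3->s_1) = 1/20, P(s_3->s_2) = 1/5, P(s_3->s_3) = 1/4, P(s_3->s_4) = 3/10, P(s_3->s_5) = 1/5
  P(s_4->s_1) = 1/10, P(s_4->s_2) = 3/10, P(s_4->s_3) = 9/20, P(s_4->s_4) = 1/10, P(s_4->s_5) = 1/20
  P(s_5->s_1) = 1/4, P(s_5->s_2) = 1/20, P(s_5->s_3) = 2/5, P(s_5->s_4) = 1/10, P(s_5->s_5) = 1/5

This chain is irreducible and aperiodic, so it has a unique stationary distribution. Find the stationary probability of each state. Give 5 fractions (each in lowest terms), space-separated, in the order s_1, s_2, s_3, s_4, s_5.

The stationary distribution satisfies pi = pi * P, i.e.:
  pi_s_1 = 1/20*pi_s_1 + 1/10*pi_s_2 + 1/20*pi_s_3 + 1/10*pi_s_4 + 1/4*pi_s_5
  pi_s_2 = 1/4*pi_s_1 + 3/10*pi_s_2 + 1/5*pi_s_3 + 3/10*pi_s_4 + 1/20*pi_s_5
  pi_s_3 = 1/10*pi_s_1 + 1/20*pi_s_2 + 1/4*pi_s_3 + 9/20*pi_s_4 + 2/5*pi_s_5
  pi_s_4 = 1/20*pi_s_1 + 1/10*pi_s_2 + 3/10*pi_s_3 + 1/10*pi_s_4 + 1/10*pi_s_5
  pi_s_5 = 11/20*pi_s_1 + 9/20*pi_s_2 + 1/5*pi_s_3 + 1/20*pi_s_4 + 1/5*pi_s_5
with normalization: pi_s_1 + pi_s_2 + pi_s_3 + pi_s_4 + pi_s_5 = 1.

Using the first 4 balance equations plus normalization, the linear system A*pi = b is:
  [-19/20, 1/10, 1/20, 1/10, 1/4] . pi = 0
  [1/4, -7/10, 1/5, 3/10, 1/20] . pi = 0
  [1/10, 1/20, -3/4, 9/20, 2/5] . pi = 0
  [1/20, 1/10, 3/10, -9/10, 1/10] . pi = 0
  [1, 1, 1, 1, 1] . pi = 1

Solving yields:
  pi_s_1 = 5143/42351
  pi_s_2 = 33901/169404
  pi_s_3 = 3693/14117
  pi_s_4 = 24775/169404
  pi_s_5 = 3820/14117

Verification (pi * P):
  5143/42351*1/20 + 33901/169404*1/10 + 3693/14117*1/20 + 24775/169404*1/10 + 3820/14117*1/4 = 5143/42351 = pi_s_1  (ok)
  5143/42351*1/4 + 33901/169404*3/10 + 3693/14117*1/5 + 24775/169404*3/10 + 3820/14117*1/20 = 33901/169404 = pi_s_2  (ok)
  5143/42351*1/10 + 33901/169404*1/20 + 3693/14117*1/4 + 24775/169404*9/20 + 3820/14117*2/5 = 3693/14117 = pi_s_3  (ok)
  5143/42351*1/20 + 33901/169404*1/10 + 3693/14117*3/10 + 24775/169404*1/10 + 3820/14117*1/10 = 24775/169404 = pi_s_4  (ok)
  5143/42351*11/20 + 33901/169404*9/20 + 3693/14117*1/5 + 24775/169404*1/20 + 3820/14117*1/5 = 3820/14117 = pi_s_5  (ok)

Answer: 5143/42351 33901/169404 3693/14117 24775/169404 3820/14117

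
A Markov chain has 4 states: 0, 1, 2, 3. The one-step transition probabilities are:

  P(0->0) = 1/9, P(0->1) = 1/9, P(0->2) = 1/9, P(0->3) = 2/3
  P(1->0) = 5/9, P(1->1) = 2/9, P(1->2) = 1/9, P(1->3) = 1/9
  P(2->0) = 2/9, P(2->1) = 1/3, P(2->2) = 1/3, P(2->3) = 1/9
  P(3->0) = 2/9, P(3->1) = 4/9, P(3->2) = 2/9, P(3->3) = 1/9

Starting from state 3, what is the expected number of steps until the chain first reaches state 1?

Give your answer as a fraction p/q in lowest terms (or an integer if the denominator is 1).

Answer: 360/127

Derivation:
Let h_i = expected steps to first reach 1 from state i.
Boundary: h_1 = 0.
First-step equations for the other states:
  h_0 = 1 + 1/9*h_0 + 1/9*h_1 + 1/9*h_2 + 2/3*h_3
  h_2 = 1 + 2/9*h_0 + 1/3*h_1 + 1/3*h_2 + 1/9*h_3
  h_3 = 1 + 2/9*h_0 + 4/9*h_1 + 2/9*h_2 + 1/9*h_3

Substituting h_1 = 0 and rearranging gives the linear system (I - Q) h = 1:
  [8/9, -1/9, -2/3] . (h_0, h_2, h_3) = 1
  [-2/9, 2/3, -1/9] . (h_0, h_2, h_3) = 1
  [-2/9, -2/9, 8/9] . (h_0, h_2, h_3) = 1

Solving yields:
  h_0 = 927/254
  h_2 = 405/127
  h_3 = 360/127

Starting state is 3, so the expected hitting time is h_3 = 360/127.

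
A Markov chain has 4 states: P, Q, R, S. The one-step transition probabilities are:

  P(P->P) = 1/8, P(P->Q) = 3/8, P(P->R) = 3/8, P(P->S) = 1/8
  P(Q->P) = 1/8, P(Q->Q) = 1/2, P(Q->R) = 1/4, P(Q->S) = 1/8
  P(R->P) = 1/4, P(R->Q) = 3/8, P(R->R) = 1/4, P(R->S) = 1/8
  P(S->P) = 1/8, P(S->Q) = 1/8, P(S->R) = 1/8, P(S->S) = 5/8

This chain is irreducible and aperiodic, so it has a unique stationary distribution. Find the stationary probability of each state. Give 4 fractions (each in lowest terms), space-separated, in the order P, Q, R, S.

The stationary distribution satisfies pi = pi * P, i.e.:
  pi_P = 1/8*pi_P + 1/8*pi_Q + 1/4*pi_R + 1/8*pi_S
  pi_Q = 3/8*pi_P + 1/2*pi_Q + 3/8*pi_R + 1/8*pi_S
  pi_R = 3/8*pi_P + 1/4*pi_Q + 1/4*pi_R + 1/8*pi_S
  pi_S = 1/8*pi_P + 1/8*pi_Q + 1/8*pi_R + 5/8*pi_S
with normalization: pi_P + pi_Q + pi_R + pi_S = 1.

Using the first 3 balance equations plus normalization, the linear system A*pi = b is:
  [-7/8, 1/8, 1/4, 1/8] . pi = 0
  [3/8, -1/2, 3/8, 1/8] . pi = 0
  [3/8, 1/4, -3/4, 1/8] . pi = 0
  [1, 1, 1, 1] . pi = 1

Solving yields:
  pi_P = 13/84
  pi_Q = 5/14
  pi_R = 5/21
  pi_S = 1/4

Verification (pi * P):
  13/84*1/8 + 5/14*1/8 + 5/21*1/4 + 1/4*1/8 = 13/84 = pi_P  (ok)
  13/84*3/8 + 5/14*1/2 + 5/21*3/8 + 1/4*1/8 = 5/14 = pi_Q  (ok)
  13/84*3/8 + 5/14*1/4 + 5/21*1/4 + 1/4*1/8 = 5/21 = pi_R  (ok)
  13/84*1/8 + 5/14*1/8 + 5/21*1/8 + 1/4*5/8 = 1/4 = pi_S  (ok)

Answer: 13/84 5/14 5/21 1/4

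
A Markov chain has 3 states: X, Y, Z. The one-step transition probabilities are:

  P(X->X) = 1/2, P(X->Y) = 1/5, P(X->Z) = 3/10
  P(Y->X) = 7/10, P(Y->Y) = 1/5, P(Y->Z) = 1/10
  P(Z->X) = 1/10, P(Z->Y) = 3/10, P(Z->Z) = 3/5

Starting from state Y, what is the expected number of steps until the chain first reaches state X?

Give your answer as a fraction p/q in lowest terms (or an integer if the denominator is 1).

Let h_i = expected steps to first reach X from state i.
Boundary: h_X = 0.
First-step equations for the other states:
  h_Y = 1 + 7/10*h_X + 1/5*h_Y + 1/10*h_Z
  h_Z = 1 + 1/10*h_X + 3/10*h_Y + 3/5*h_Z

Substituting h_X = 0 and rearranging gives the linear system (I - Q) h = 1:
  [4/5, -1/10] . (h_Y, h_Z) = 1
  [-3/10, 2/5] . (h_Y, h_Z) = 1

Solving yields:
  h_Y = 50/29
  h_Z = 110/29

Starting state is Y, so the expected hitting time is h_Y = 50/29.

Answer: 50/29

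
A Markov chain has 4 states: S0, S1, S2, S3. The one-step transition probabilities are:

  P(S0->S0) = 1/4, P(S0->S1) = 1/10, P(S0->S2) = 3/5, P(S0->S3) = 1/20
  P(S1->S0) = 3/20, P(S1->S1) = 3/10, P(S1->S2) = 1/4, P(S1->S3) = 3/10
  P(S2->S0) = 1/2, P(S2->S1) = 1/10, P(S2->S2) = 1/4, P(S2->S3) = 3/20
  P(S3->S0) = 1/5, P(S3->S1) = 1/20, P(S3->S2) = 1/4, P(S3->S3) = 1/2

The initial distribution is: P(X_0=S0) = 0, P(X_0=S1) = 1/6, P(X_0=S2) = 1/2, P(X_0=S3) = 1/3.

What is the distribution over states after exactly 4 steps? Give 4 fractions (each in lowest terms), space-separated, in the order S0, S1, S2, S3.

Propagating the distribution step by step (d_{t+1} = d_t * P):
d_0 = (S0=0, S1=1/6, S2=1/2, S3=1/3)
  d_1[S0] = 0*1/4 + 1/6*3/20 + 1/2*1/2 + 1/3*1/5 = 41/120
  d_1[S1] = 0*1/10 + 1/6*3/10 + 1/2*1/10 + 1/3*1/20 = 7/60
  d_1[S2] = 0*3/5 + 1/6*1/4 + 1/2*1/4 + 1/3*1/4 = 1/4
  d_1[S3] = 0*1/20 + 1/6*3/10 + 1/2*3/20 + 1/3*1/2 = 7/24
d_1 = (S0=41/120, S1=7/60, S2=1/4, S3=7/24)
  d_2[S0] = 41/120*1/4 + 7/60*3/20 + 1/4*1/2 + 7/24*1/5 = 229/800
  d_2[S1] = 41/120*1/10 + 7/60*3/10 + 1/4*1/10 + 7/24*1/20 = 87/800
  d_2[S2] = 41/120*3/5 + 7/60*1/4 + 1/4*1/4 + 7/24*1/4 = 887/2400
  d_2[S3] = 41/120*1/20 + 7/60*3/10 + 1/4*3/20 + 7/24*1/2 = 113/480
d_2 = (S0=229/800, S1=87/800, S2=887/2400, S3=113/480)
  d_3[S0] = 229/800*1/4 + 87/800*3/20 + 887/2400*1/2 + 113/480*1/5 = 1279/4000
  d_3[S1] = 229/800*1/10 + 87/800*3/10 + 887/2400*1/10 + 113/480*1/20 = 5279/48000
  d_3[S2] = 229/800*3/5 + 87/800*1/4 + 887/2400*1/4 + 113/480*1/4 = 5603/16000
  d_3[S3] = 229/800*1/20 + 87/800*3/10 + 887/2400*3/20 + 113/480*1/2 = 2641/12000
d_3 = (S0=1279/4000, S1=5279/48000, S2=5603/16000, S3=2641/12000)
  d_4[S0] = 1279/4000*1/4 + 5279/48000*3/20 + 5603/16000*1/2 + 2641/12000*1/5 = 302923/960000
  d_4[S1] = 1279/4000*1/10 + 5279/48000*3/10 + 5603/16000*1/10 + 2641/12000*1/20 = 13319/120000
  d_4[S2] = 1279/4000*3/5 + 5279/48000*1/4 + 5603/16000*1/4 + 2641/12000*1/4 = 28953/80000
  d_4[S3] = 1279/4000*1/20 + 5279/48000*3/10 + 5603/16000*3/20 + 2641/12000*1/2 = 203089/960000
d_4 = (S0=302923/960000, S1=13319/120000, S2=28953/80000, S3=203089/960000)

Answer: 302923/960000 13319/120000 28953/80000 203089/960000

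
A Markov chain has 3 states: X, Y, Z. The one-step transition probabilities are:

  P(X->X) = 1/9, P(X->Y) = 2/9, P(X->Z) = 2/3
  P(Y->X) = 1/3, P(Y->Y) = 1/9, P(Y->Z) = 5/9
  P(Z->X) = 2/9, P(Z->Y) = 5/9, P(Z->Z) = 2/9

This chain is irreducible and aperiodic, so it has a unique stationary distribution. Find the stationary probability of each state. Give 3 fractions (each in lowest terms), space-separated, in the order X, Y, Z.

The stationary distribution satisfies pi = pi * P, i.e.:
  pi_X = 1/9*pi_X + 1/3*pi_Y + 2/9*pi_Z
  pi_Y = 2/9*pi_X + 1/9*pi_Y + 5/9*pi_Z
  pi_Z = 2/3*pi_X + 5/9*pi_Y + 2/9*pi_Z
with normalization: pi_X + pi_Y + pi_Z = 1.

Using the first 2 balance equations plus normalization, the linear system A*pi = b is:
  [-8/9, 1/3, 2/9] . pi = 0
  [2/9, -8/9, 5/9] . pi = 0
  [1, 1, 1] . pi = 1

Solving yields:
  pi_X = 31/133
  pi_Y = 44/133
  pi_Z = 58/133

Verification (pi * P):
  31/133*1/9 + 44/133*1/3 + 58/133*2/9 = 31/133 = pi_X  (ok)
  31/133*2/9 + 44/133*1/9 + 58/133*5/9 = 44/133 = pi_Y  (ok)
  31/133*2/3 + 44/133*5/9 + 58/133*2/9 = 58/133 = pi_Z  (ok)

Answer: 31/133 44/133 58/133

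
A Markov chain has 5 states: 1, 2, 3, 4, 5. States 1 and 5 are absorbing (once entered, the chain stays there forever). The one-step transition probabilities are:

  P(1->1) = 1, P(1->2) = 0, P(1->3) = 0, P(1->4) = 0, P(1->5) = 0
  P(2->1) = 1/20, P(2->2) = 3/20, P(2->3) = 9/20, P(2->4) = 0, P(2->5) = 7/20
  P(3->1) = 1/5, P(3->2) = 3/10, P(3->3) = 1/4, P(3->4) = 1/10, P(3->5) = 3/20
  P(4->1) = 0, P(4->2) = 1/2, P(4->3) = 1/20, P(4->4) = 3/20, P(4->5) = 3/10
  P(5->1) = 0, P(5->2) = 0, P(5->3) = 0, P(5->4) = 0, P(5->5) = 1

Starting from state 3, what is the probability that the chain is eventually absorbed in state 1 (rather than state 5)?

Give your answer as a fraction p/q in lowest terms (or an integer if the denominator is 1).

Let a_i = P(absorbed in 1 | start in state i).
Boundary conditions: a_1 = 1, a_5 = 0.
For each transient state i, a_i = sum_j P(i->j) * a_j:
  a_2 = 1/20*a_1 + 3/20*a_2 + 9/20*a_3 + 0*a_4 + 7/20*a_5
  a_3 = 1/5*a_1 + 3/10*a_2 + 1/4*a_3 + 1/10*a_4 + 3/20*a_5
  a_4 = 0*a_1 + 1/2*a_2 + 1/20*a_3 + 3/20*a_4 + 3/10*a_5

Substituting a_1 = 1 and a_5 = 0, rearrange to (I - Q) a = r where r[i] = P(i -> 1):
  [17/20, -9/20, 0] . (a_2, a_3, a_4) = 1/20
  [-3/10, 3/4, -1/10] . (a_2, a_3, a_4) = 1/5
  [-1/2, -1/20, 17/20] . (a_2, a_3, a_4) = 0

Solving yields:
  a_2 = 865/3203
  a_3 = 1278/3203
  a_4 = 584/3203

Starting state is 3, so the absorption probability is a_3 = 1278/3203.

Answer: 1278/3203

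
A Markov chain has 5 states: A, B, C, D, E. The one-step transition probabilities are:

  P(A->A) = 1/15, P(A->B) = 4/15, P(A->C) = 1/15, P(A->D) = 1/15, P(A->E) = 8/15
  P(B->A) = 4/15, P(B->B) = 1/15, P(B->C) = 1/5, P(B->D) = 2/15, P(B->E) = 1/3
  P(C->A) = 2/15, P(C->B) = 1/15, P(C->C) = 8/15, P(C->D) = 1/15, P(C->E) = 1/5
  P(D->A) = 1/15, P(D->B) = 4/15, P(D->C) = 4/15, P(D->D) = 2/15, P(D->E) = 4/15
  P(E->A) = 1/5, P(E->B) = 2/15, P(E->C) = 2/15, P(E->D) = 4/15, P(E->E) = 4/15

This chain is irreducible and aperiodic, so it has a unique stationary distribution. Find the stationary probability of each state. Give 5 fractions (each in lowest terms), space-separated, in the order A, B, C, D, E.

Answer: 6527/42676 6253/42676 2710/10669 6241/42676 12815/42676

Derivation:
The stationary distribution satisfies pi = pi * P, i.e.:
  pi_A = 1/15*pi_A + 4/15*pi_B + 2/15*pi_C + 1/15*pi_D + 1/5*pi_E
  pi_B = 4/15*pi_A + 1/15*pi_B + 1/15*pi_C + 4/15*pi_D + 2/15*pi_E
  pi_C = 1/15*pi_A + 1/5*pi_B + 8/15*pi_C + 4/15*pi_D + 2/15*pi_E
  pi_D = 1/15*pi_A + 2/15*pi_B + 1/15*pi_C + 2/15*pi_D + 4/15*pi_E
  pi_E = 8/15*pi_A + 1/3*pi_B + 1/5*pi_C + 4/15*pi_D + 4/15*pi_E
with normalization: pi_A + pi_B + pi_C + pi_D + pi_E = 1.

Using the first 4 balance equations plus normalization, the linear system A*pi = b is:
  [-14/15, 4/15, 2/15, 1/15, 1/5] . pi = 0
  [4/15, -14/15, 1/15, 4/15, 2/15] . pi = 0
  [1/15, 1/5, -7/15, 4/15, 2/15] . pi = 0
  [1/15, 2/15, 1/15, -13/15, 4/15] . pi = 0
  [1, 1, 1, 1, 1] . pi = 1

Solving yields:
  pi_A = 6527/42676
  pi_B = 6253/42676
  pi_C = 2710/10669
  pi_D = 6241/42676
  pi_E = 12815/42676

Verification (pi * P):
  6527/42676*1/15 + 6253/42676*4/15 + 2710/10669*2/15 + 6241/42676*1/15 + 12815/42676*1/5 = 6527/42676 = pi_A  (ok)
  6527/42676*4/15 + 6253/42676*1/15 + 2710/10669*1/15 + 6241/42676*4/15 + 12815/42676*2/15 = 6253/42676 = pi_B  (ok)
  6527/42676*1/15 + 6253/42676*1/5 + 2710/10669*8/15 + 6241/42676*4/15 + 12815/42676*2/15 = 2710/10669 = pi_C  (ok)
  6527/42676*1/15 + 6253/42676*2/15 + 2710/10669*1/15 + 6241/42676*2/15 + 12815/42676*4/15 = 6241/42676 = pi_D  (ok)
  6527/42676*8/15 + 6253/42676*1/3 + 2710/10669*1/5 + 6241/42676*4/15 + 12815/42676*4/15 = 12815/42676 = pi_E  (ok)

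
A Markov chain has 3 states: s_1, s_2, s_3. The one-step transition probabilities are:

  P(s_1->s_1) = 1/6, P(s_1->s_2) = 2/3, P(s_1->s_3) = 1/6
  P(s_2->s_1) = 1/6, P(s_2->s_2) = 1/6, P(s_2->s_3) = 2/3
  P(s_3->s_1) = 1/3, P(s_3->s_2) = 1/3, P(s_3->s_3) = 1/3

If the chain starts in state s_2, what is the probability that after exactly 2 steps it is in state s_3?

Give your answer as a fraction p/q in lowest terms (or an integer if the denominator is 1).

Computing P^2 by repeated multiplication:
P^1 =
  s_1: [1/6, 2/3, 1/6]
  s_2: [1/6, 1/6, 2/3]
  s_3: [1/3, 1/3, 1/3]
P^2 =
  s_1: [7/36, 5/18, 19/36]
  s_2: [5/18, 13/36, 13/36]
  s_3: [2/9, 7/18, 7/18]

(P^2)[s_2 -> s_3] = 13/36

Answer: 13/36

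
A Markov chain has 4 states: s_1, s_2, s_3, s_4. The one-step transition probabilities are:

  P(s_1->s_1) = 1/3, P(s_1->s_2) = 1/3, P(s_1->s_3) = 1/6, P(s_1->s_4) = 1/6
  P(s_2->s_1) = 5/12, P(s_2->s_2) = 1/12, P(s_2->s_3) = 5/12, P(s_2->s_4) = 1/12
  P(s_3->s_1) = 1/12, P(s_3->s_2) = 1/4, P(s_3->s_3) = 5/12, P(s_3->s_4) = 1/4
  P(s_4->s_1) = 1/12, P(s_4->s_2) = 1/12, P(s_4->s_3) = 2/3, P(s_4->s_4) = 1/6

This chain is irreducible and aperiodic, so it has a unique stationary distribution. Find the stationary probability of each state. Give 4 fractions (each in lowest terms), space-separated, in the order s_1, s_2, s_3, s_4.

The stationary distribution satisfies pi = pi * P, i.e.:
  pi_s_1 = 1/3*pi_s_1 + 5/12*pi_s_2 + 1/12*pi_s_3 + 1/12*pi_s_4
  pi_s_2 = 1/3*pi_s_1 + 1/12*pi_s_2 + 1/4*pi_s_3 + 1/12*pi_s_4
  pi_s_3 = 1/6*pi_s_1 + 5/12*pi_s_2 + 5/12*pi_s_3 + 2/3*pi_s_4
  pi_s_4 = 1/6*pi_s_1 + 1/12*pi_s_2 + 1/4*pi_s_3 + 1/6*pi_s_4
with normalization: pi_s_1 + pi_s_2 + pi_s_3 + pi_s_4 = 1.

Using the first 3 balance equations plus normalization, the linear system A*pi = b is:
  [-2/3, 5/12, 1/12, 1/12] . pi = 0
  [1/3, -11/12, 1/4, 1/12] . pi = 0
  [1/6, 5/12, -7/12, 2/3] . pi = 0
  [1, 1, 1, 1] . pi = 1

Solving yields:
  pi_s_1 = 155/771
  pi_s_2 = 52/257
  pi_s_3 = 106/257
  pi_s_4 = 142/771

Verification (pi * P):
  155/771*1/3 + 52/257*5/12 + 106/257*1/12 + 142/771*1/12 = 155/771 = pi_s_1  (ok)
  155/771*1/3 + 52/257*1/12 + 106/257*1/4 + 142/771*1/12 = 52/257 = pi_s_2  (ok)
  155/771*1/6 + 52/257*5/12 + 106/257*5/12 + 142/771*2/3 = 106/257 = pi_s_3  (ok)
  155/771*1/6 + 52/257*1/12 + 106/257*1/4 + 142/771*1/6 = 142/771 = pi_s_4  (ok)

Answer: 155/771 52/257 106/257 142/771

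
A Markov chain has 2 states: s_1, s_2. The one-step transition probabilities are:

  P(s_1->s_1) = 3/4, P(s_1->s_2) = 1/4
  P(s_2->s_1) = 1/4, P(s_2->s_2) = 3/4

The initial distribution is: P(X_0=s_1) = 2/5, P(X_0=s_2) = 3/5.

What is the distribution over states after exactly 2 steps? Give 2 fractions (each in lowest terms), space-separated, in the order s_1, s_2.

Propagating the distribution step by step (d_{t+1} = d_t * P):
d_0 = (s_1=2/5, s_2=3/5)
  d_1[s_1] = 2/5*3/4 + 3/5*1/4 = 9/20
  d_1[s_2] = 2/5*1/4 + 3/5*3/4 = 11/20
d_1 = (s_1=9/20, s_2=11/20)
  d_2[s_1] = 9/20*3/4 + 11/20*1/4 = 19/40
  d_2[s_2] = 9/20*1/4 + 11/20*3/4 = 21/40
d_2 = (s_1=19/40, s_2=21/40)

Answer: 19/40 21/40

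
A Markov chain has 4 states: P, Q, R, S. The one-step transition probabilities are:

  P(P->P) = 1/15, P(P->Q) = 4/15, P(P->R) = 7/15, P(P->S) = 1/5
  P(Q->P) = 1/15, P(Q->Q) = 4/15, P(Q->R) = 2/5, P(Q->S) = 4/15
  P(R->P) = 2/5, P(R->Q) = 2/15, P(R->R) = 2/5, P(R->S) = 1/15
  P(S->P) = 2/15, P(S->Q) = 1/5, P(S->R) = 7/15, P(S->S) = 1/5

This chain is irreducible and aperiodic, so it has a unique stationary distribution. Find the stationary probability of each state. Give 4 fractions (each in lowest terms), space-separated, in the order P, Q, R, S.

Answer: 785/3588 179/897 1525/3588 281/1794

Derivation:
The stationary distribution satisfies pi = pi * P, i.e.:
  pi_P = 1/15*pi_P + 1/15*pi_Q + 2/5*pi_R + 2/15*pi_S
  pi_Q = 4/15*pi_P + 4/15*pi_Q + 2/15*pi_R + 1/5*pi_S
  pi_R = 7/15*pi_P + 2/5*pi_Q + 2/5*pi_R + 7/15*pi_S
  pi_S = 1/5*pi_P + 4/15*pi_Q + 1/15*pi_R + 1/5*pi_S
with normalization: pi_P + pi_Q + pi_R + pi_S = 1.

Using the first 3 balance equations plus normalization, the linear system A*pi = b is:
  [-14/15, 1/15, 2/5, 2/15] . pi = 0
  [4/15, -11/15, 2/15, 1/5] . pi = 0
  [7/15, 2/5, -3/5, 7/15] . pi = 0
  [1, 1, 1, 1] . pi = 1

Solving yields:
  pi_P = 785/3588
  pi_Q = 179/897
  pi_R = 1525/3588
  pi_S = 281/1794

Verification (pi * P):
  785/3588*1/15 + 179/897*1/15 + 1525/3588*2/5 + 281/1794*2/15 = 785/3588 = pi_P  (ok)
  785/3588*4/15 + 179/897*4/15 + 1525/3588*2/15 + 281/1794*1/5 = 179/897 = pi_Q  (ok)
  785/3588*7/15 + 179/897*2/5 + 1525/3588*2/5 + 281/1794*7/15 = 1525/3588 = pi_R  (ok)
  785/3588*1/5 + 179/897*4/15 + 1525/3588*1/15 + 281/1794*1/5 = 281/1794 = pi_S  (ok)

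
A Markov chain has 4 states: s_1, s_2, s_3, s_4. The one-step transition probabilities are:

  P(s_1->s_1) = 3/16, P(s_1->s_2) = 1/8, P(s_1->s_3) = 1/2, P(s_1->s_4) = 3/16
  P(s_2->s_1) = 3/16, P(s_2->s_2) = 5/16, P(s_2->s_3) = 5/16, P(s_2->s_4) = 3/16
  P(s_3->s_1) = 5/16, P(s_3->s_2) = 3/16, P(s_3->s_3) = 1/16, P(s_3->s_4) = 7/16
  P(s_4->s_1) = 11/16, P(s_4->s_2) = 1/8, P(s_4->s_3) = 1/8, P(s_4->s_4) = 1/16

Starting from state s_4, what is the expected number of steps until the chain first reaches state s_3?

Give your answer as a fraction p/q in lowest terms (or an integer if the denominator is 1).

Let h_i = expected steps to first reach s_3 from state i.
Boundary: h_s_3 = 0.
First-step equations for the other states:
  h_s_1 = 1 + 3/16*h_s_1 + 1/8*h_s_2 + 1/2*h_s_3 + 3/16*h_s_4
  h_s_2 = 1 + 3/16*h_s_1 + 5/16*h_s_2 + 5/16*h_s_3 + 3/16*h_s_4
  h_s_4 = 1 + 11/16*h_s_1 + 1/8*h_s_2 + 1/8*h_s_3 + 1/16*h_s_4

Substituting h_s_3 = 0 and rearranging gives the linear system (I - Q) h = 1:
  [13/16, -1/8, -3/16] . (h_s_1, h_s_2, h_s_4) = 1
  [-3/16, 11/16, -3/16] . (h_s_1, h_s_2, h_s_4) = 1
  [-11/16, -1/8, 15/16] . (h_s_1, h_s_2, h_s_4) = 1

Solving yields:
  h_s_1 = 208/85
  h_s_2 = 256/85
  h_s_4 = 832/255

Starting state is s_4, so the expected hitting time is h_s_4 = 832/255.

Answer: 832/255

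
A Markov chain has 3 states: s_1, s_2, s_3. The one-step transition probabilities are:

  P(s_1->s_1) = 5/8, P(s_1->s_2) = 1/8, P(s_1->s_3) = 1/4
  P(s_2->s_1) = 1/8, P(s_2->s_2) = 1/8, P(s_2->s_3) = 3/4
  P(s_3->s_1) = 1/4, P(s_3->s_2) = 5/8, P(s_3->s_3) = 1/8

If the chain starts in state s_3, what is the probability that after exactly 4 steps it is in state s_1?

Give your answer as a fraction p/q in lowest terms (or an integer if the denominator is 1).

Computing P^4 by repeated multiplication:
P^1 =
  s_1: [5/8, 1/8, 1/4]
  s_2: [1/8, 1/8, 3/4]
  s_3: [1/4, 5/8, 1/8]
P^2 =
  s_1: [15/32, 1/4, 9/32]
  s_2: [9/32, 1/2, 7/32]
  s_3: [17/64, 3/16, 35/64]
P^3 =
  s_1: [101/256, 17/64, 87/256]
  s_2: [75/256, 15/64, 121/256]
  s_3: [167/512, 51/128, 141/512]
P^4 =
  s_1: [747/2048, 151/512, 697/2048]
  s_2: [677/2048, 185/512, 631/2048]
  s_3: [1321/4096, 269/1024, 1699/4096]

(P^4)[s_3 -> s_1] = 1321/4096

Answer: 1321/4096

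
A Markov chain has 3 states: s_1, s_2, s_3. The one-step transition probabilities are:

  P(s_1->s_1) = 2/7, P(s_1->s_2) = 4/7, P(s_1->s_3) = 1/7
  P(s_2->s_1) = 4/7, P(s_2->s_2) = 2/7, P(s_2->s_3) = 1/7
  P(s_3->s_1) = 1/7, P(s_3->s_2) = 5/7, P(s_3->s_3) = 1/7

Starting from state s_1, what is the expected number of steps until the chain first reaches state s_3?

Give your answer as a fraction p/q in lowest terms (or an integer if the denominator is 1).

Answer: 7

Derivation:
Let h_i = expected steps to first reach s_3 from state i.
Boundary: h_s_3 = 0.
First-step equations for the other states:
  h_s_1 = 1 + 2/7*h_s_1 + 4/7*h_s_2 + 1/7*h_s_3
  h_s_2 = 1 + 4/7*h_s_1 + 2/7*h_s_2 + 1/7*h_s_3

Substituting h_s_3 = 0 and rearranging gives the linear system (I - Q) h = 1:
  [5/7, -4/7] . (h_s_1, h_s_2) = 1
  [-4/7, 5/7] . (h_s_1, h_s_2) = 1

Solving yields:
  h_s_1 = 7
  h_s_2 = 7

Starting state is s_1, so the expected hitting time is h_s_1 = 7.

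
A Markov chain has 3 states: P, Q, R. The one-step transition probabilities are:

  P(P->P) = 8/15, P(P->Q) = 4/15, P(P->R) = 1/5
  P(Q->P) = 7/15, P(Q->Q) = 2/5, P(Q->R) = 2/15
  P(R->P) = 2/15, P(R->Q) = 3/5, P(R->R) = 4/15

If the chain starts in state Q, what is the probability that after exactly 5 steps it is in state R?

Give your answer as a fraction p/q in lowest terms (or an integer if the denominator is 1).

Computing P^5 by repeated multiplication:
P^1 =
  P: [8/15, 4/15, 1/5]
  Q: [7/15, 2/5, 2/15]
  R: [2/15, 3/5, 4/15]
P^2 =
  P: [98/225, 83/225, 44/225]
  Q: [34/75, 82/225, 41/225]
  R: [29/75, 98/225, 8/45]
P^3 =
  P: [1453/3375, 1286/3375, 212/1125]
  Q: [1472/3375, 47/125, 634/3375]
  R: [1462/3375, 48/125, 617/3375]
P^4 =
  P: [21898/50625, 19252/50625, 379/2025]
  Q: [7309/16875, 19208/50625, 1898/10125]
  R: [7334/16875, 19177/50625, 9446/50625]
P^5 =
  P: [328898/759375, 288379/759375, 47366/253125]
  Q: [328852/759375, 96122/253125, 142157/759375]
  R: [329147/759375, 96028/253125, 142144/759375]

(P^5)[Q -> R] = 142157/759375

Answer: 142157/759375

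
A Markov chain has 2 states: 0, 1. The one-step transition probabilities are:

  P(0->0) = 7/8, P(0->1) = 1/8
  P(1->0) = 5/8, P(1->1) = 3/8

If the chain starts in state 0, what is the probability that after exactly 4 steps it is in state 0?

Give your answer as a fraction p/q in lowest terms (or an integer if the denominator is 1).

Answer: 427/512

Derivation:
Computing P^4 by repeated multiplication:
P^1 =
  0: [7/8, 1/8]
  1: [5/8, 3/8]
P^2 =
  0: [27/32, 5/32]
  1: [25/32, 7/32]
P^3 =
  0: [107/128, 21/128]
  1: [105/128, 23/128]
P^4 =
  0: [427/512, 85/512]
  1: [425/512, 87/512]

(P^4)[0 -> 0] = 427/512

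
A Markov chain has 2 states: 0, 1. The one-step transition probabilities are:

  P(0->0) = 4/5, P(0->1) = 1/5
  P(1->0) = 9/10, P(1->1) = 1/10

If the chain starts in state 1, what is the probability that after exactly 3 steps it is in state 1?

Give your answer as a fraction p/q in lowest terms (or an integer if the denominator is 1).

Computing P^3 by repeated multiplication:
P^1 =
  0: [4/5, 1/5]
  1: [9/10, 1/10]
P^2 =
  0: [41/50, 9/50]
  1: [81/100, 19/100]
P^3 =
  0: [409/500, 91/500]
  1: [819/1000, 181/1000]

(P^3)[1 -> 1] = 181/1000

Answer: 181/1000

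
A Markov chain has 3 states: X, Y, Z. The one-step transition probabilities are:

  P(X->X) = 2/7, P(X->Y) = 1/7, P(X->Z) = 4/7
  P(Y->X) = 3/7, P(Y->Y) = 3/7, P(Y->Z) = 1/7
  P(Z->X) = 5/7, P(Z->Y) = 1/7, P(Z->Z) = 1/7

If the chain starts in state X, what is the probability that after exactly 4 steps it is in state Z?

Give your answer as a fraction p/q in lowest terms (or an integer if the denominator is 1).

Answer: 781/2401

Derivation:
Computing P^4 by repeated multiplication:
P^1 =
  X: [2/7, 1/7, 4/7]
  Y: [3/7, 3/7, 1/7]
  Z: [5/7, 1/7, 1/7]
P^2 =
  X: [27/49, 9/49, 13/49]
  Y: [20/49, 13/49, 16/49]
  Z: [18/49, 9/49, 22/49]
P^3 =
  X: [146/343, 67/343, 130/343]
  Y: [159/343, 75/343, 109/343]
  Z: [173/343, 67/343, 103/343]
P^4 =
  X: [1143/2401, 477/2401, 781/2401]
  Y: [1088/2401, 493/2401, 820/2401]
  Z: [1062/2401, 477/2401, 862/2401]

(P^4)[X -> Z] = 781/2401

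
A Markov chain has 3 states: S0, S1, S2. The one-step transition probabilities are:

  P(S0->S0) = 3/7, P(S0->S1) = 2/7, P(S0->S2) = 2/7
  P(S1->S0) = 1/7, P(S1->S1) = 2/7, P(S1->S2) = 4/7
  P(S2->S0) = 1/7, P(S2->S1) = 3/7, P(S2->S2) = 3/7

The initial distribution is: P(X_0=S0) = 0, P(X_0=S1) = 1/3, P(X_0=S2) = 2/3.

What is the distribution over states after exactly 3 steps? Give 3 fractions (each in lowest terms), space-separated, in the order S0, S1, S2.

Answer: 67/343 362/1029 466/1029

Derivation:
Propagating the distribution step by step (d_{t+1} = d_t * P):
d_0 = (S0=0, S1=1/3, S2=2/3)
  d_1[S0] = 0*3/7 + 1/3*1/7 + 2/3*1/7 = 1/7
  d_1[S1] = 0*2/7 + 1/3*2/7 + 2/3*3/7 = 8/21
  d_1[S2] = 0*2/7 + 1/3*4/7 + 2/3*3/7 = 10/21
d_1 = (S0=1/7, S1=8/21, S2=10/21)
  d_2[S0] = 1/7*3/7 + 8/21*1/7 + 10/21*1/7 = 9/49
  d_2[S1] = 1/7*2/7 + 8/21*2/7 + 10/21*3/7 = 52/147
  d_2[S2] = 1/7*2/7 + 8/21*4/7 + 10/21*3/7 = 68/147
d_2 = (S0=9/49, S1=52/147, S2=68/147)
  d_3[S0] = 9/49*3/7 + 52/147*1/7 + 68/147*1/7 = 67/343
  d_3[S1] = 9/49*2/7 + 52/147*2/7 + 68/147*3/7 = 362/1029
  d_3[S2] = 9/49*2/7 + 52/147*4/7 + 68/147*3/7 = 466/1029
d_3 = (S0=67/343, S1=362/1029, S2=466/1029)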